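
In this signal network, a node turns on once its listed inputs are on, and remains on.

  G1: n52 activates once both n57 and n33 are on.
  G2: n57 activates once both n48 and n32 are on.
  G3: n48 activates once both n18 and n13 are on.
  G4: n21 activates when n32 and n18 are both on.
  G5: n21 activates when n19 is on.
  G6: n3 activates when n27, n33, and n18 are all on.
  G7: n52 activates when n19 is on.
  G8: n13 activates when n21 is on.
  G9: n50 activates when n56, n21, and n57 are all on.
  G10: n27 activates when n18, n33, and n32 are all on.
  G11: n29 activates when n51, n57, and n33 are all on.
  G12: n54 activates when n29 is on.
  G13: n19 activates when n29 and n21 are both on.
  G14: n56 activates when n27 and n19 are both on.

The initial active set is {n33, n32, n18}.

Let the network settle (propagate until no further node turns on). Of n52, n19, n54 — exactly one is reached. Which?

n32 and n18 are on, so n21 activates (G4).
n21 is on, so n13 activates (G8).
G3: n18 and n13 on → n48 on.
G2: n48 and n32 on → n57 on.
n57 and n33 are on, so n52 activates (G1).
n54 would need n29 (G12), but n29 never turns on. n19 would need n29 and n21 (G13), but n29 never turns on.

n52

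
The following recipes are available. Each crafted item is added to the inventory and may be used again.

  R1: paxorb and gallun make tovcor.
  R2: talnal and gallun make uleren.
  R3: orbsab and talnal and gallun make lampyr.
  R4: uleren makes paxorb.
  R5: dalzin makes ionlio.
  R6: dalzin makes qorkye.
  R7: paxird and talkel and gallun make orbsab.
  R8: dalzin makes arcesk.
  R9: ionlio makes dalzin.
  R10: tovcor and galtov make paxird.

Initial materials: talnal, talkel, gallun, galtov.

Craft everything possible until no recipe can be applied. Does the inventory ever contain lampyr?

Yes

talnal and gallun → uleren (R2).
Using R4, uleren makes paxorb.
Using R1, paxorb and gallun make tovcor.
Using R10, tovcor and galtov make paxird.
Using R7, paxird, talkel, and gallun make orbsab.
orbsab and talnal and gallun → lampyr (R3).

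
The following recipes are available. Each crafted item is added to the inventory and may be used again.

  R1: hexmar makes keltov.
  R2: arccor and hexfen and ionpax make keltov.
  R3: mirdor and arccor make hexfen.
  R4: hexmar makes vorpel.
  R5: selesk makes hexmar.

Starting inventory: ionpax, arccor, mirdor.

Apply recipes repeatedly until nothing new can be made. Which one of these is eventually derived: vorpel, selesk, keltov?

mirdor and arccor → hexfen (R3).
arccor and hexfen and ionpax → keltov (R2).
vorpel would need hexmar (R4), but hexmar is never obtained. No rule produces selesk, and it is not given.

keltov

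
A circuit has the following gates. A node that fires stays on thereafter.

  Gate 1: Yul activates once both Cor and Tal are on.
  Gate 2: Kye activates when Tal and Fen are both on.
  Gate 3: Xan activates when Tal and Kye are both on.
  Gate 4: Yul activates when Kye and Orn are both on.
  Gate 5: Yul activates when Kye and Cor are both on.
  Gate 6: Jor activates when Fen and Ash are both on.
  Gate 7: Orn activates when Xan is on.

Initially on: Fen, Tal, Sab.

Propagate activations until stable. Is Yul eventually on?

Yes

Tal and Fen are on, so Kye activates (Gate 2).
Gate 3: Tal and Kye on → Xan on.
Xan is on, so Orn activates (Gate 7).
Gate 4: Kye and Orn on → Yul on.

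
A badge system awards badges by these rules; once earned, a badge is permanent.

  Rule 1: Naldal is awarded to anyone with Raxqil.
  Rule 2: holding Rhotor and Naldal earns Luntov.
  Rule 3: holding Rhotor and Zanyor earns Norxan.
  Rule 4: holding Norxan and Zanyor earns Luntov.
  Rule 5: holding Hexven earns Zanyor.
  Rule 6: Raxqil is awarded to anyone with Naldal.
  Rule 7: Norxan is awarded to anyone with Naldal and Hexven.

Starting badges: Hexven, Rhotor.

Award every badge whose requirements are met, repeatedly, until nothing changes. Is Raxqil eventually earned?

No

Raxqil would need Naldal (Rule 6), but Naldal is never earned.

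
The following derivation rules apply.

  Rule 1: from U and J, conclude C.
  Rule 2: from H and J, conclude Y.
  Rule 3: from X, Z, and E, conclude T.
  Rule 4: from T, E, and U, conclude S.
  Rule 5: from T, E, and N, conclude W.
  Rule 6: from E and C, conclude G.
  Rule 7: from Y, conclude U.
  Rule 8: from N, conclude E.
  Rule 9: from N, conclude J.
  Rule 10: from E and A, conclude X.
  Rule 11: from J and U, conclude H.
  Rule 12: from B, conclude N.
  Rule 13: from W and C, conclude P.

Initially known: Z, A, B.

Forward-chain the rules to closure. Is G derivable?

No

G would need E and C (Rule 6), but C is never established.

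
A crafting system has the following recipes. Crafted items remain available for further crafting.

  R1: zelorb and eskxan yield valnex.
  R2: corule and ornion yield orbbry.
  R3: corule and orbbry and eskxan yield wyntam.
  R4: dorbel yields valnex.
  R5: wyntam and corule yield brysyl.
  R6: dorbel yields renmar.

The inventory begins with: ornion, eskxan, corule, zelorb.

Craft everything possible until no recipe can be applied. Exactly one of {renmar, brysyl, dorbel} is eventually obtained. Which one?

brysyl

Using R2, corule and ornion make orbbry.
corule and orbbry and eskxan → wyntam (R3).
wyntam and corule → brysyl (R5).
No rule produces dorbel, and it is not given. renmar would need dorbel (R6), but dorbel is never obtained.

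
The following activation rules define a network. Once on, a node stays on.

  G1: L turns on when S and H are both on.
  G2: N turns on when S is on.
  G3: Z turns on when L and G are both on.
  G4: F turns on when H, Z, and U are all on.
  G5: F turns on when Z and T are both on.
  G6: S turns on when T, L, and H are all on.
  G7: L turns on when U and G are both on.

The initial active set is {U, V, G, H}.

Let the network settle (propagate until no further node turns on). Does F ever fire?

Yes

U and G are on, so L turns on (G7).
L and G are on, so Z turns on (G3).
G4: H, Z, and U on → F on.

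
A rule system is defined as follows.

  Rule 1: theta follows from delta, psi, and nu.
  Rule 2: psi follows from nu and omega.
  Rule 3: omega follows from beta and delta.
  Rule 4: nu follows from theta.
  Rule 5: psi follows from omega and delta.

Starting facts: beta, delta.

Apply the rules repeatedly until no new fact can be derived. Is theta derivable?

theta would need delta, psi, and nu (Rule 1), but nu is never established.

No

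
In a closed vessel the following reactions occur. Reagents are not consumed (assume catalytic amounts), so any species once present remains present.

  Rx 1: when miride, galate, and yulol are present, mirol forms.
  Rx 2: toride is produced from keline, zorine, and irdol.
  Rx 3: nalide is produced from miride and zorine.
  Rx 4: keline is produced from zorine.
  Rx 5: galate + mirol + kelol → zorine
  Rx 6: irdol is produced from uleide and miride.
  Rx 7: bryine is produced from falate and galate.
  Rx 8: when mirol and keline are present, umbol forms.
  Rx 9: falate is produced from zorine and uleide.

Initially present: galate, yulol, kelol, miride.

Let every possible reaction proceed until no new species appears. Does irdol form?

No

irdol would need uleide and miride (Rx 6), but uleide never forms.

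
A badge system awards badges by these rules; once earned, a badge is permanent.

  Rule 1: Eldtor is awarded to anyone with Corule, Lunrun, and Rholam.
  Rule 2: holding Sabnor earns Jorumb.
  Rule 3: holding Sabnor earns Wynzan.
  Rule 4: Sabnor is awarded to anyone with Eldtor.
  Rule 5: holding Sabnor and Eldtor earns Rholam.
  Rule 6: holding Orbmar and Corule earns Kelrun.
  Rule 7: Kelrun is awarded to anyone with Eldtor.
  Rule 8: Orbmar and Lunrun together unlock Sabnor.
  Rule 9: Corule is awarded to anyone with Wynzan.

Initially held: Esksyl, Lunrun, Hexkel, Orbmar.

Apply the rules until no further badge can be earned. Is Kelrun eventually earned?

Yes

With Orbmar and Lunrun, Sabnor is earned (Rule 8).
With Sabnor, Wynzan is earned (Rule 3).
With Wynzan, Corule is earned (Rule 9).
With Orbmar and Corule, Kelrun is earned (Rule 6).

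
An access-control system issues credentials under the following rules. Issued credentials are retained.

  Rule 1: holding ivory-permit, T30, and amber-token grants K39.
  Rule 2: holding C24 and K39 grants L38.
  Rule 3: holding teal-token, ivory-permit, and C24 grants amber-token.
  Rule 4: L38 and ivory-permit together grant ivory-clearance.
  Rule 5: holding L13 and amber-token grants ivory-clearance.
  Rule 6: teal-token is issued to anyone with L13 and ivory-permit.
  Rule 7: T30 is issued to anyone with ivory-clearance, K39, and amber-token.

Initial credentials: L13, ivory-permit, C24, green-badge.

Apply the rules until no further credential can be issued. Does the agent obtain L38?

No

L38 would need C24 and K39 (Rule 2), but K39 is never granted.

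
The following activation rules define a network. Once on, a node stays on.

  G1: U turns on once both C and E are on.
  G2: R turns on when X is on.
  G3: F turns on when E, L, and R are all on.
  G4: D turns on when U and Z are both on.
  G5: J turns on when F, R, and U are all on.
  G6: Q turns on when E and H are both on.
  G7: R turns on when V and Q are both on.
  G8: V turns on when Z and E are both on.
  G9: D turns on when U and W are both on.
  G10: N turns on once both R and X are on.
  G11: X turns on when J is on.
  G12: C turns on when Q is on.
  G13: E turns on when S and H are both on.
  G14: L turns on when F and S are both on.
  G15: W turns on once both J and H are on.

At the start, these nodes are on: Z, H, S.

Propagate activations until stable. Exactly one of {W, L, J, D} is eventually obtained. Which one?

D

S and H are on, so E turns on (G13).
E and H are on, so Q turns on (G6).
G12: Q on → C on.
G1: C and E on → U on.
G4: U and Z on → D on.
W would need J and H (G15), but J never turns on. L would need F and S (G14), but F never turns on. J would need F, R, and U (G5), but F never turns on.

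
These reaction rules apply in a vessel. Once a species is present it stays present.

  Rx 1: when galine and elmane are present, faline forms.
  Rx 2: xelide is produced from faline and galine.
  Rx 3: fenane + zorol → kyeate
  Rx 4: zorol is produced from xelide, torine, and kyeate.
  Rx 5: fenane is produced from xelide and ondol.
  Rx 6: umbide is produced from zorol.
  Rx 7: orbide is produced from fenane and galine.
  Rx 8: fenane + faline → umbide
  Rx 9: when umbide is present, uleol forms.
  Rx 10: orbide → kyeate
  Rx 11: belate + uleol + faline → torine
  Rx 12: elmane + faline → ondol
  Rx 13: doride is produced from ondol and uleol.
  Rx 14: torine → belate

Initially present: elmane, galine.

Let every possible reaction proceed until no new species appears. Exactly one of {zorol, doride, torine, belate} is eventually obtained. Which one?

galine and elmane present → faline forms (Rx 1).
faline and galine present → xelide forms (Rx 2).
elmane and faline present → ondol forms (Rx 12).
xelide and ondol present → fenane forms (Rx 5).
fenane and faline present → umbide forms (Rx 8).
umbide present → uleol forms (Rx 9).
ondol and uleol present → doride forms (Rx 13).
belate would need torine (Rx 14), but torine never forms. zorol would need xelide, torine, and kyeate (Rx 4), but torine never forms. torine would need belate, uleol, and faline (Rx 11), but belate never forms.

doride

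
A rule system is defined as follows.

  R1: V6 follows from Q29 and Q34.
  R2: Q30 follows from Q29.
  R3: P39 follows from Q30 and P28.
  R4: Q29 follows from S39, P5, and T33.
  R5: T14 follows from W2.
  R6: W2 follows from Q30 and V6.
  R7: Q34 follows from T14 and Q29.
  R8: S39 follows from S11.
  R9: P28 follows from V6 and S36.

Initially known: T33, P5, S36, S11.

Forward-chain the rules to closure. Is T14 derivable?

T14 would need W2 (R5), but W2 is never established.

No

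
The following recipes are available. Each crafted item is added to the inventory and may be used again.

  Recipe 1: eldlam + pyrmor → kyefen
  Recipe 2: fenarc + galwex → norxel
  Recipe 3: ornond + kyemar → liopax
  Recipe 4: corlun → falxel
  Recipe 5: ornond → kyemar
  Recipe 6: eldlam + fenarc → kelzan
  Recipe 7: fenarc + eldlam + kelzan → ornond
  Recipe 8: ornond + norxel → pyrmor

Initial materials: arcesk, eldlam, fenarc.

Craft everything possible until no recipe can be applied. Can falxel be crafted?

falxel would need corlun (Recipe 4), but corlun is never obtained.

No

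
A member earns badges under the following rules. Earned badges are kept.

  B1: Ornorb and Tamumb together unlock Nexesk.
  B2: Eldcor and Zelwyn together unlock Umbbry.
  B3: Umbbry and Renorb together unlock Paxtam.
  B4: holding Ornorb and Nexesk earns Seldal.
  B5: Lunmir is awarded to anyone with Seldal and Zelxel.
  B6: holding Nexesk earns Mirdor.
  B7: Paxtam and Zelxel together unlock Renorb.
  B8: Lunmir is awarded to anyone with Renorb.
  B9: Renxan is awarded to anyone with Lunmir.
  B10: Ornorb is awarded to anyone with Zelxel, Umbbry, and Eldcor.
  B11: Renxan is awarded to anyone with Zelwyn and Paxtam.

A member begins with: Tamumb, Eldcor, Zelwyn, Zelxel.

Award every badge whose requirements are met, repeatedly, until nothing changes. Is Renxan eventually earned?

With Eldcor and Zelwyn, Umbbry is earned (B2).
With Zelxel, Umbbry, and Eldcor, Ornorb is earned (B10).
With Ornorb and Tamumb, Nexesk is earned (B1).
With Ornorb and Nexesk, Seldal is earned (B4).
With Seldal and Zelxel, Lunmir is earned (B5).
With Lunmir, Renxan is earned (B9).

Yes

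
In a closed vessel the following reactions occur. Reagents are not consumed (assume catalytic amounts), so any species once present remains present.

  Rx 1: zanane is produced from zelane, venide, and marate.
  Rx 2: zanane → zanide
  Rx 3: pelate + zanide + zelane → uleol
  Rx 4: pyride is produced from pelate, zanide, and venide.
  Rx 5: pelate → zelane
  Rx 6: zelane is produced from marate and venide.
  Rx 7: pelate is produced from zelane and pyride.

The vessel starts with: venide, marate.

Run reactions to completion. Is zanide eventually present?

Yes

marate and venide present → zelane forms (Rx 6).
zelane, venide, and marate present → zanane forms (Rx 1).
zanane present → zanide forms (Rx 2).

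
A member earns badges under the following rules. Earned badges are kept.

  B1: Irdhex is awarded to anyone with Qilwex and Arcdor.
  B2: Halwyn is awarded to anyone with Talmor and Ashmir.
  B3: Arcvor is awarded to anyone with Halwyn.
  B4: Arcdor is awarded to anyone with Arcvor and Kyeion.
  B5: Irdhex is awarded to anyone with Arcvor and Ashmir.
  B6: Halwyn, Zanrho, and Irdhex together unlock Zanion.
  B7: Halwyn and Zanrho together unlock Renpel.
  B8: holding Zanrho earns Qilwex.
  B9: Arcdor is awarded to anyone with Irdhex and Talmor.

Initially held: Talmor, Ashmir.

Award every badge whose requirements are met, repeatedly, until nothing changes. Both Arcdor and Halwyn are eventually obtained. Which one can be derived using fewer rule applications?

Halwyn

Halwyn: With Talmor and Ashmir, Halwyn is earned (B2). [1 rule application]
Arcdor: With Talmor and Ashmir, Halwyn is earned (B2). With Halwyn, Arcvor is earned (B3). With Arcvor and Ashmir, Irdhex is earned (B5). With Irdhex and Talmor, Arcdor is earned (B9). [4 rule applications]
Halwyn needs fewer.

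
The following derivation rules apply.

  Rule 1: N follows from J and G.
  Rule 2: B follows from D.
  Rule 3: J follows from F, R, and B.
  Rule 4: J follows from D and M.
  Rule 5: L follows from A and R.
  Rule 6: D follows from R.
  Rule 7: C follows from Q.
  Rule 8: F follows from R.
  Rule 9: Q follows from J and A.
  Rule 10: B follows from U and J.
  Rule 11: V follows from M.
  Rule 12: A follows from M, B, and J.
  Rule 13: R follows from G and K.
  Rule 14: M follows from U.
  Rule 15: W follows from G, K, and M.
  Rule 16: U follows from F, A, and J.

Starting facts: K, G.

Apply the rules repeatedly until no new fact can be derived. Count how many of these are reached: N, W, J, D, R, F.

G and K hold, so R follows (Rule 13).
R holds, so D follows (Rule 6).
From R, Rule 8 gives F.
From D, Rule 2 gives B.
From F, R, and B, Rule 3 gives J.
From J and G, Rule 1 gives N.
N: reached.
W would need G, K, and M (Rule 15), but M is never established.
J: reached.
D: reached.
R: reached.
F: reached.
Reached: N, J, D, R, and F — 5 of the 6.

5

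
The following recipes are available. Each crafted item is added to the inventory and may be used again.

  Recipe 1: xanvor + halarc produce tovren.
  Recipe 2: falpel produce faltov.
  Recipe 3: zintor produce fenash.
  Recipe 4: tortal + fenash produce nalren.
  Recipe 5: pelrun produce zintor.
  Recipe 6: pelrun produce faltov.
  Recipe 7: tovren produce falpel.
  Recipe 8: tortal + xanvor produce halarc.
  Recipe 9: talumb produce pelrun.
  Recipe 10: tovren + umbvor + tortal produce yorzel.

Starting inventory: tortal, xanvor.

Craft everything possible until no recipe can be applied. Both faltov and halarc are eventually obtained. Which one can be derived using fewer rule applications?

halarc

halarc: tortal + xanvor → halarc (Recipe 8). [1 rule application]
faltov: tortal + xanvor → halarc (Recipe 8). Using Recipe 1, xanvor and halarc make tovren. Using Recipe 7, tovren makes falpel. Using Recipe 2, falpel makes faltov. [4 rule applications]
halarc needs fewer.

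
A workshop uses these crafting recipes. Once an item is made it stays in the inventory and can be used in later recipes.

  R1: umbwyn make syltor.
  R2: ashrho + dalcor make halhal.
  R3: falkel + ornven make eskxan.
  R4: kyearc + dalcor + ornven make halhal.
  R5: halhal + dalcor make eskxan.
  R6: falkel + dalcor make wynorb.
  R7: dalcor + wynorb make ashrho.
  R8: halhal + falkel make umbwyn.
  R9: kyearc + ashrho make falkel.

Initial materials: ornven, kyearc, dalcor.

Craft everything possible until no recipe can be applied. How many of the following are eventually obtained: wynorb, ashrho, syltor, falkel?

0

wynorb would need falkel and dalcor (R6), but falkel is never obtained.
ashrho would need dalcor and wynorb (R7), but wynorb is never obtained.
syltor would need umbwyn (R1), but umbwyn is never obtained.
falkel would need kyearc and ashrho (R9), but ashrho is never obtained.
None of the 4 are reached.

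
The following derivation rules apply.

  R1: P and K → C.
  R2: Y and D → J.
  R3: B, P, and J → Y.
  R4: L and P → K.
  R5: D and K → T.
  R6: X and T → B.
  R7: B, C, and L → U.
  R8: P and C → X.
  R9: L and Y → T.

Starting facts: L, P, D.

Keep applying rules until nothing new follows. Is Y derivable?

No

Y would need B, P, and J (R3), but J is never established.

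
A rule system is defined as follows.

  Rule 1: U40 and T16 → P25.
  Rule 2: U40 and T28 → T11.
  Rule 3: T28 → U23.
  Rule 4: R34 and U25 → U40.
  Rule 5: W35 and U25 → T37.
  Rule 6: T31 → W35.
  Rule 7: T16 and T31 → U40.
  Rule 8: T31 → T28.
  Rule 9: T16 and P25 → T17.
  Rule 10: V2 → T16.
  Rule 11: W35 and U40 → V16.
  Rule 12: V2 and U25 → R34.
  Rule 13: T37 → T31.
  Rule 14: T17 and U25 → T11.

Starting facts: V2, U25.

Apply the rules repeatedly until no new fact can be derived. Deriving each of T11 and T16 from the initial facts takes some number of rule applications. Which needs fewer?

T16: From V2, Rule 10 gives T16. [1 rule application]
T11: From V2 and U25, Rule 12 gives R34. V2 holds, so T16 follows (Rule 10). From R34 and U25, Rule 4 gives U40. From U40 and T16, Rule 1 gives P25. From T16 and P25, Rule 9 gives T17. T17 and U25 hold, so T11 follows (Rule 14). [6 rule applications]
T16 needs fewer.

T16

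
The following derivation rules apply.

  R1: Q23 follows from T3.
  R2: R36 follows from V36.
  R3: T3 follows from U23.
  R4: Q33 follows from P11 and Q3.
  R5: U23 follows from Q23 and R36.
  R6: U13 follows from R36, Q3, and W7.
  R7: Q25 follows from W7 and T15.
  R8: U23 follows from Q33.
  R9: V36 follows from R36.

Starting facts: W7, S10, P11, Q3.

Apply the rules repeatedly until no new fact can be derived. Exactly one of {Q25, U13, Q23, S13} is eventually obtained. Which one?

From P11 and Q3, R4 gives Q33.
Q33 holds, so U23 follows (R8).
U23 holds, so T3 follows (R3).
T3 holds, so Q23 follows (R1).
No rule produces S13, and it is not given. Q25 would need W7 and T15 (R7), but T15 is never established. U13 would need R36, Q3, and W7 (R6), but R36 is never established.

Q23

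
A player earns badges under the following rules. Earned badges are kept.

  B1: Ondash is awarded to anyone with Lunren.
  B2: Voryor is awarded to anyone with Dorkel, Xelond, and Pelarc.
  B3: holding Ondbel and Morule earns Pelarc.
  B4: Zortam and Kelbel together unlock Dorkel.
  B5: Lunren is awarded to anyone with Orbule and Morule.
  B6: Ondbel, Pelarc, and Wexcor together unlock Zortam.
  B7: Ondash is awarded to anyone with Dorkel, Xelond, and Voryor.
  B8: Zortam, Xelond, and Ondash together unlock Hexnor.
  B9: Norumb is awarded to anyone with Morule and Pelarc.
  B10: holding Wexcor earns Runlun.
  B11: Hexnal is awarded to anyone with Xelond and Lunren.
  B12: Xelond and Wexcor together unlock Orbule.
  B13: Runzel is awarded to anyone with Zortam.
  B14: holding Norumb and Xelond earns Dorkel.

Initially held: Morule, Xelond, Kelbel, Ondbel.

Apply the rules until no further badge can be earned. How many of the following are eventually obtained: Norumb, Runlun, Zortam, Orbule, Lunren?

1

With Ondbel and Morule, Pelarc is earned (B3).
With Morule and Pelarc, Norumb is earned (B9).
Norumb: reached.
Runlun would need Wexcor (B10), but Wexcor is never earned.
Zortam would need Ondbel, Pelarc, and Wexcor (B6), but Wexcor is never earned.
Orbule would need Xelond and Wexcor (B12), but Wexcor is never earned.
Lunren would need Orbule and Morule (B5), but Orbule is never earned.
Reached: Norumb — 1 of the 5.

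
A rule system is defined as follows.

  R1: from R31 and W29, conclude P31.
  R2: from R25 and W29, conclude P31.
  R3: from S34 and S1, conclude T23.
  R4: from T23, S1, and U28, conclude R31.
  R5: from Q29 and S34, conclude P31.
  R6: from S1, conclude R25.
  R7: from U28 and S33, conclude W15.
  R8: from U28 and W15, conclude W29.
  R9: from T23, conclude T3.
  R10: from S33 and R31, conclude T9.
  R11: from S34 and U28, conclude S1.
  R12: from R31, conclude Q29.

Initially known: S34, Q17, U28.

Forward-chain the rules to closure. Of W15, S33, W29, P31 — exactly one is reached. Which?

S34 and U28 hold, so S1 follows (R11).
From S34 and S1, R3 gives T23.
T23, S1, and U28 hold, so R31 follows (R4).
From R31, R12 gives Q29.
From Q29 and S34, R5 gives P31.
W15 would need U28 and S33 (R7), but S33 is never established. No rule produces S33, and it is not given. W29 would need U28 and W15 (R8), but W15 is never established.

P31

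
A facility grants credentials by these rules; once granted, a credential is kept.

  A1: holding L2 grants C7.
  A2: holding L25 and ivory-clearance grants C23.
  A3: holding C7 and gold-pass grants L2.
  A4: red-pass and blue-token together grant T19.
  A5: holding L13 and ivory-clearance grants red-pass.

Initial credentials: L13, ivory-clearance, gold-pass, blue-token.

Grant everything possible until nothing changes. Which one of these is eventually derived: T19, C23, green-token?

Holding L13 and ivory-clearance grants red-pass (A5).
Holding red-pass and blue-token grants T19 (A4).
C23 would need L25 and ivory-clearance (A2), but L25 is never granted. No rule produces green-token, and it is not given.

T19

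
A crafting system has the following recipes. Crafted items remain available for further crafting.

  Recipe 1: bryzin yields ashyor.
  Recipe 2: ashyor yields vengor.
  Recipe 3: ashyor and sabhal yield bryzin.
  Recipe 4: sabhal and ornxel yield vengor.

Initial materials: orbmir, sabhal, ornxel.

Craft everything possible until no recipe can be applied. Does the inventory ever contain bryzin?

bryzin would need ashyor and sabhal (Recipe 3), but ashyor is never obtained.

No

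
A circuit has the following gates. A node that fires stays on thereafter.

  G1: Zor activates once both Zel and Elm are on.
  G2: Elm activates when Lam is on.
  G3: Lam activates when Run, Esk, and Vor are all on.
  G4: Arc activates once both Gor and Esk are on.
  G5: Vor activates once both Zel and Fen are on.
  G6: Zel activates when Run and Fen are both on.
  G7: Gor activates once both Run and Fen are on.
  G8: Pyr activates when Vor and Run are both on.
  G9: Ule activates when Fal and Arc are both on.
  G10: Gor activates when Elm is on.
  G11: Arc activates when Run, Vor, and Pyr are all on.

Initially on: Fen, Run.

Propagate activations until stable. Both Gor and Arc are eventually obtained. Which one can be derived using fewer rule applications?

Gor: G7: Run and Fen on → Gor on. [1 rule application]
Arc: G6: Run and Fen on → Zel on. Zel and Fen are on, so Vor activates (G5). Vor and Run are on, so Pyr activates (G8). G11: Run, Vor, and Pyr on → Arc on. [4 rule applications]
Gor needs fewer.

Gor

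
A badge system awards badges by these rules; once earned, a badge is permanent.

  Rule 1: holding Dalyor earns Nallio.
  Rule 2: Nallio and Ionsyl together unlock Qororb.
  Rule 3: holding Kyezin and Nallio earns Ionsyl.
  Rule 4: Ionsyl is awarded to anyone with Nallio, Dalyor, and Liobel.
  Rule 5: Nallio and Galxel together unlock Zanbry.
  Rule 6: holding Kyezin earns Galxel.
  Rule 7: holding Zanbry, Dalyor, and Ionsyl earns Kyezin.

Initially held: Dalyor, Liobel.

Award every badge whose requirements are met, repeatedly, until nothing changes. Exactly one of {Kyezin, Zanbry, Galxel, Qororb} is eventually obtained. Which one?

Qororb

With Dalyor, Nallio is earned (Rule 1).
With Nallio, Dalyor, and Liobel, Ionsyl is earned (Rule 4).
With Nallio and Ionsyl, Qororb is earned (Rule 2).
Galxel would need Kyezin (Rule 6), but Kyezin is never earned. Kyezin would need Zanbry, Dalyor, and Ionsyl (Rule 7), but Zanbry is never earned. Zanbry would need Nallio and Galxel (Rule 5), but Galxel is never earned.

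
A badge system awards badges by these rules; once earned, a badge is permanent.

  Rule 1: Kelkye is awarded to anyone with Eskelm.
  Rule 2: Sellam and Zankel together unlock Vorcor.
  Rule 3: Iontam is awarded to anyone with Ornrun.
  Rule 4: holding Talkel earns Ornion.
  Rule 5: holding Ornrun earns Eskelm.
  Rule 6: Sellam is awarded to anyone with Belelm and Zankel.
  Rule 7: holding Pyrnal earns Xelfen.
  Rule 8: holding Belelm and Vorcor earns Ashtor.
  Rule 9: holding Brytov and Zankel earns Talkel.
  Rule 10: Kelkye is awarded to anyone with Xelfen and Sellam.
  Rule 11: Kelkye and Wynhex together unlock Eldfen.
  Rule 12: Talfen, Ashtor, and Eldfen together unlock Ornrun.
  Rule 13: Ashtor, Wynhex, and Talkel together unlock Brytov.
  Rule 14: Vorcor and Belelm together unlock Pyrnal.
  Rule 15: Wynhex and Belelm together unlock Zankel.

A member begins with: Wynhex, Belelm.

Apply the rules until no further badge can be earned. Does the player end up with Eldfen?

Yes

With Wynhex and Belelm, Zankel is earned (Rule 15).
With Belelm and Zankel, Sellam is earned (Rule 6).
With Sellam and Zankel, Vorcor is earned (Rule 2).
With Vorcor and Belelm, Pyrnal is earned (Rule 14).
With Pyrnal, Xelfen is earned (Rule 7).
With Xelfen and Sellam, Kelkye is earned (Rule 10).
With Kelkye and Wynhex, Eldfen is earned (Rule 11).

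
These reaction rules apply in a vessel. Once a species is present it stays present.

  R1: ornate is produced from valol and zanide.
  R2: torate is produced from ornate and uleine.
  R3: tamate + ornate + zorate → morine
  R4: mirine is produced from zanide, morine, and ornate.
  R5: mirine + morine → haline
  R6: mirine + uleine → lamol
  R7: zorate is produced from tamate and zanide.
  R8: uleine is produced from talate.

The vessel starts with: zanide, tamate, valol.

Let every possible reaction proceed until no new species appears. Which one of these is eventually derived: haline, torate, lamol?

haline

valol and zanide present → ornate forms (R1).
tamate and zanide present → zorate forms (R7).
tamate, ornate, and zorate present → morine forms (R3).
zanide, morine, and ornate present → mirine forms (R4).
mirine and morine present → haline forms (R5).
torate would need ornate and uleine (R2), but uleine never forms. lamol would need mirine and uleine (R6), but uleine never forms.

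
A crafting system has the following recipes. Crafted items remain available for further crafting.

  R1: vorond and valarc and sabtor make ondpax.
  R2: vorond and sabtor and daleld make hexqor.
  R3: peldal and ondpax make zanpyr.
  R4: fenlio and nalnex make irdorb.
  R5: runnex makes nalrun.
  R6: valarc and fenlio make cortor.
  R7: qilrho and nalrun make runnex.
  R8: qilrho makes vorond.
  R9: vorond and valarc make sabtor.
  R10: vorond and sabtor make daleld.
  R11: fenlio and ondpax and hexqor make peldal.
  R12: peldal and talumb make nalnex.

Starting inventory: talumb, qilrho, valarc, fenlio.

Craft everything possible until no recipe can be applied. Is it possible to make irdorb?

Yes

Using R8, qilrho makes vorond.
Using R9, vorond and valarc make sabtor.
vorond and sabtor → daleld (R10).
Using R1, vorond, valarc, and sabtor make ondpax.
Using R2, vorond, sabtor, and daleld make hexqor.
fenlio and ondpax and hexqor → peldal (R11).
peldal and talumb → nalnex (R12).
fenlio and nalnex → irdorb (R4).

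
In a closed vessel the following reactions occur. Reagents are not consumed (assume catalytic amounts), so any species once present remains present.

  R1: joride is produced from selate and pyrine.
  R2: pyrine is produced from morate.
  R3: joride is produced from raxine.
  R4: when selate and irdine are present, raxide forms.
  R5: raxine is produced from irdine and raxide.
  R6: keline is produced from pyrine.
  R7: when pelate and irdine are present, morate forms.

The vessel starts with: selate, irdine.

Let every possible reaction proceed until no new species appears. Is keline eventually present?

No

keline would need pyrine (R6), but pyrine never forms.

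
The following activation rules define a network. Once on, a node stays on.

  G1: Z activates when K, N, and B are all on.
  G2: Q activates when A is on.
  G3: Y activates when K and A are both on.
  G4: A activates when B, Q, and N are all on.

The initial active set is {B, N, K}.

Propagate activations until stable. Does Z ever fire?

Yes

G1: K, N, and B on → Z on.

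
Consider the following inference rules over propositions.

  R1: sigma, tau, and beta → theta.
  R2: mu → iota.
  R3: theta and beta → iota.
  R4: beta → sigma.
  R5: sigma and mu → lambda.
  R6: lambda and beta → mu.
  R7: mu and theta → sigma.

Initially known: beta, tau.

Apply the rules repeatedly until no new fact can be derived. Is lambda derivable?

No

lambda would need sigma and mu (R5), but mu is never established.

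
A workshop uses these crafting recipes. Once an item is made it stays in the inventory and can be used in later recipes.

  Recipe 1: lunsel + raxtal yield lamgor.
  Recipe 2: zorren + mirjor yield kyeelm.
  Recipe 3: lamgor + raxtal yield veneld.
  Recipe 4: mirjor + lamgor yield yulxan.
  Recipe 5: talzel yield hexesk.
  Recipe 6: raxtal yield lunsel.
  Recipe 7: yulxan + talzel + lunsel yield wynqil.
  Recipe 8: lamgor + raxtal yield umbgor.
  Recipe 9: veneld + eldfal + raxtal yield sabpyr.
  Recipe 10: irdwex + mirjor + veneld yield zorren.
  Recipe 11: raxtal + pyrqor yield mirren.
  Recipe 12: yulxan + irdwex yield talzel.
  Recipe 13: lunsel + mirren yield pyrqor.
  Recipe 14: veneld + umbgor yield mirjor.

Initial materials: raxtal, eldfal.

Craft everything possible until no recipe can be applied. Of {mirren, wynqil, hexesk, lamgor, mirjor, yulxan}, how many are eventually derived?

Using Recipe 6, raxtal makes lunsel.
Using Recipe 1, lunsel and raxtal make lamgor.
lamgor + raxtal → veneld (Recipe 3).
lamgor + raxtal → umbgor (Recipe 8).
Using Recipe 14, veneld and umbgor make mirjor.
Using Recipe 4, mirjor and lamgor make yulxan.
mirren would need raxtal and pyrqor (Recipe 11), but pyrqor is never obtained.
wynqil would need yulxan, talzel, and lunsel (Recipe 7), but talzel is never obtained.
hexesk would need talzel (Recipe 5), but talzel is never obtained.
lamgor: reached.
mirjor: reached.
yulxan: reached.
Reached: lamgor, mirjor, and yulxan — 3 of the 6.

3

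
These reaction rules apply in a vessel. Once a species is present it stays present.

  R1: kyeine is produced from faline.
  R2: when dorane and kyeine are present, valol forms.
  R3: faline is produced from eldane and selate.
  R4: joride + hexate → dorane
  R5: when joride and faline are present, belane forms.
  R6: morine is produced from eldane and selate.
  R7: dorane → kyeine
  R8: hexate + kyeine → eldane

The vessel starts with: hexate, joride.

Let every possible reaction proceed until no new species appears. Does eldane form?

Yes

joride and hexate present → dorane forms (R4).
dorane present → kyeine forms (R7).
hexate and kyeine present → eldane forms (R8).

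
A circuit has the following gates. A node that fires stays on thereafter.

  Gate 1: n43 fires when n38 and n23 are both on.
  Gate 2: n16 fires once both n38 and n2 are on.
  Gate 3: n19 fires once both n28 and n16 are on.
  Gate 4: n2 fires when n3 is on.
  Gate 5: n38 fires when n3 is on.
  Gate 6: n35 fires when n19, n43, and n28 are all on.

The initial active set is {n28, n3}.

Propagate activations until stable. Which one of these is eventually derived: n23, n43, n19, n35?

n19

n3 is on, so n2 fires (Gate 4).
n3 is on, so n38 fires (Gate 5).
n38 and n2 are on, so n16 fires (Gate 2).
Gate 3: n28 and n16 on → n19 on.
No rule produces n23, and it is not given. n35 would need n19, n43, and n28 (Gate 6), but n43 never turns on. n43 would need n38 and n23 (Gate 1), but n23 never turns on.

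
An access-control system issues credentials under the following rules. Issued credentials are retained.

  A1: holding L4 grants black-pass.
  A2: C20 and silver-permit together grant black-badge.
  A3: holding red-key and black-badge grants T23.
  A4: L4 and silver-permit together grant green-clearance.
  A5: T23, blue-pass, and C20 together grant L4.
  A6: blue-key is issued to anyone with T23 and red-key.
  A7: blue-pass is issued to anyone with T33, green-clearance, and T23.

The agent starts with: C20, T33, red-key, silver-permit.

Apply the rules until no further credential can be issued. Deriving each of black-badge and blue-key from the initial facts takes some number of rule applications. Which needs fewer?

black-badge

black-badge: Holding C20 and silver-permit grants black-badge (A2). [1 rule application]
blue-key: Holding C20 and silver-permit grants black-badge (A2). Holding red-key and black-badge grants T23 (A3). Holding T23 and red-key grants blue-key (A6). [3 rule applications]
black-badge needs fewer.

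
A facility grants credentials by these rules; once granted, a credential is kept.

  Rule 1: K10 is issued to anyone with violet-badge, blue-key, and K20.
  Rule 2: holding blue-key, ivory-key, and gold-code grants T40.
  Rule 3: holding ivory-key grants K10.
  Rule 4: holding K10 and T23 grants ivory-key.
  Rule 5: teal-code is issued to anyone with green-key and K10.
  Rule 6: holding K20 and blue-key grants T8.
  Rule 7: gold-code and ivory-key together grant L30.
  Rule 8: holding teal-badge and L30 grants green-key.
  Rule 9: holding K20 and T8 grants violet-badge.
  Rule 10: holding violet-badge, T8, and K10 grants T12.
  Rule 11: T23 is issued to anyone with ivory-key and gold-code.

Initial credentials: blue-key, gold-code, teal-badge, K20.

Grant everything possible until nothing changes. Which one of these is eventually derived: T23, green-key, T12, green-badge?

Holding K20 and blue-key grants T8 (Rule 6).
Holding K20 and T8 grants violet-badge (Rule 9).
Holding violet-badge, blue-key, and K20 grants K10 (Rule 1).
Holding violet-badge, T8, and K10 grants T12 (Rule 10).
green-key would need teal-badge and L30 (Rule 8), but L30 is never granted. T23 would need ivory-key and gold-code (Rule 11), but ivory-key is never granted. No rule produces green-badge, and it is not given.

T12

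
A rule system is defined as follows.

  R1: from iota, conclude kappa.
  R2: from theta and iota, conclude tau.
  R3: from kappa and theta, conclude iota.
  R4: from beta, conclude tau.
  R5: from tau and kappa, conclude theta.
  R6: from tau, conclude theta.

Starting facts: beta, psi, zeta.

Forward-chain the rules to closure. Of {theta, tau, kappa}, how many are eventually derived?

From beta, R4 gives tau.
From tau, R6 gives theta.
theta: reached.
tau: reached.
kappa would need iota (R1), but iota is never established.
Reached: theta and tau — 2 of the 3.

2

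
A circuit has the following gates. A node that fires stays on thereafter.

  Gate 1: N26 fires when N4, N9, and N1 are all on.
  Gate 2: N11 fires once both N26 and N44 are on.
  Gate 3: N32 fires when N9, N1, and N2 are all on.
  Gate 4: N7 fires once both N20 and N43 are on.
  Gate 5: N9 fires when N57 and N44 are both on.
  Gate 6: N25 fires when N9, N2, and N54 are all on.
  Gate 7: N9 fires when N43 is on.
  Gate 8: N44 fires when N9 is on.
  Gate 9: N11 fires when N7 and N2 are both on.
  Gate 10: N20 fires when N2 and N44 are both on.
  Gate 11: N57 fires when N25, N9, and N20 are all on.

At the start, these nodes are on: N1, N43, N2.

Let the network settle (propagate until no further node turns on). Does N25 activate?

N25 would need N9, N2, and N54 (Gate 6), but N54 never turns on.

No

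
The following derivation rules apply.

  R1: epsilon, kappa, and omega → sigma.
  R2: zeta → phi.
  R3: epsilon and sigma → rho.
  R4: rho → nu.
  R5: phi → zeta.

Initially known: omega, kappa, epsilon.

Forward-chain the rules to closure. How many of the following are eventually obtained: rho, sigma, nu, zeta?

epsilon, kappa, and omega hold, so sigma follows (R1).
epsilon and sigma hold, so rho follows (R3).
From rho, R4 gives nu.
rho: reached.
sigma: reached.
nu: reached.
zeta would need phi (R5), but phi is never established.
Reached: rho, sigma, and nu — 3 of the 4.

3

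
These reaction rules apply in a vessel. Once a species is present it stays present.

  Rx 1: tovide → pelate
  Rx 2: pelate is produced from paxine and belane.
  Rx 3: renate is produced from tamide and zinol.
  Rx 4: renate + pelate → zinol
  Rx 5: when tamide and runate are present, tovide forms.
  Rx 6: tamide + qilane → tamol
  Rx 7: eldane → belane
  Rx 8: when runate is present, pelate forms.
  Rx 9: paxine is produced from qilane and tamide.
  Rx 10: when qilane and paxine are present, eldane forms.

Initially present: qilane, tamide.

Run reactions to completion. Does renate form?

renate would need tamide and zinol (Rx 3), but zinol never forms.

No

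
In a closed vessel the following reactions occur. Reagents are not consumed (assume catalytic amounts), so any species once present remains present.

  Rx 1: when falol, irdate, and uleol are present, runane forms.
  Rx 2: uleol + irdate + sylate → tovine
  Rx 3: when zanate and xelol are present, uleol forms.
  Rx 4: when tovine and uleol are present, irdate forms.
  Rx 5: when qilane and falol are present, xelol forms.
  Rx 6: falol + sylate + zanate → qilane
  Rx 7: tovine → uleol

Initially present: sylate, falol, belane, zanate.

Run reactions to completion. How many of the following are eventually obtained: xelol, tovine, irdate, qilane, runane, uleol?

falol, sylate, and zanate present → qilane forms (Rx 6).
qilane and falol present → xelol forms (Rx 5).
zanate and xelol present → uleol forms (Rx 3).
xelol: reached.
tovine would need uleol, irdate, and sylate (Rx 2), but irdate never forms.
irdate would need tovine and uleol (Rx 4), but tovine never forms.
qilane: reached.
runane would need falol, irdate, and uleol (Rx 1), but irdate never forms.
uleol: reached.
Reached: xelol, qilane, and uleol — 3 of the 6.

3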